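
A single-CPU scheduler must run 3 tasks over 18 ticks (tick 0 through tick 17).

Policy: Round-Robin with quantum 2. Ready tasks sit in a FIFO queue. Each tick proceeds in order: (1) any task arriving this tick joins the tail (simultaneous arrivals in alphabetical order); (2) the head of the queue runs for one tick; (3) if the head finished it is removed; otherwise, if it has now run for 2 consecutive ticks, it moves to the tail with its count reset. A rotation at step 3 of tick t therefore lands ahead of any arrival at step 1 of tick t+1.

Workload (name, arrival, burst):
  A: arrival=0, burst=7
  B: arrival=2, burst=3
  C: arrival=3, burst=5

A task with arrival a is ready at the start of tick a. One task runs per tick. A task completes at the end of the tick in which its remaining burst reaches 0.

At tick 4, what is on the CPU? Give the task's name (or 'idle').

running at tick 4 = B

t=0: queue=[A] q_used=0 → run A
t=1: queue=[A] q_used=1 → run A
t=2: queue=[A,B] q_used=0 → run A
t=3: queue=[A,B,C] q_used=1 → run A
t=4: queue=[B,C,A] q_used=0 → run B
t=5: queue=[B,C,A] q_used=1 → run B
t=6: queue=[C,A,B] q_used=0 → run C
t=7: queue=[C,A,B] q_used=1 → run C
t=8: queue=[A,B,C] q_used=0 → run A
t=9: queue=[A,B,C] q_used=1 → run A
t=10: queue=[B,C,A] q_used=0 → run B
t=11: queue=[C,A] q_used=0 → run C
t=12: queue=[C,A] q_used=1 → run C
t=13: queue=[A,C] q_used=0 → run A
t=14: queue=[C] q_used=0 → run C
t=15: (idle)
t=16: (idle)
t=17: (idle)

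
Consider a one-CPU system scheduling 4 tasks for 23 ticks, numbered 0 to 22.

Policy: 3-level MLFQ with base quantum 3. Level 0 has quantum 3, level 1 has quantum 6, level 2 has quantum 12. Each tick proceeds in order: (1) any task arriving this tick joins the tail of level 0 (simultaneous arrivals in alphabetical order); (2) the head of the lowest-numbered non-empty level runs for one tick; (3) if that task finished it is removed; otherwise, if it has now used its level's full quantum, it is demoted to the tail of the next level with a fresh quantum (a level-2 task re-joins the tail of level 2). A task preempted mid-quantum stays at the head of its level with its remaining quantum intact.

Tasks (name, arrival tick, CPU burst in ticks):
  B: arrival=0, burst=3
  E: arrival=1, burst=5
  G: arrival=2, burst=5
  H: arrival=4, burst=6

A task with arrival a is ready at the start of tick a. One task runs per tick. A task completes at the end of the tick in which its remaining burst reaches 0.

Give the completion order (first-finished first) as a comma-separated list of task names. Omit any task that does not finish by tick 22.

completion order = B, E, G, H

t=0: L0/L1/L2 = B/-/- → run B
t=1: L0/L1/L2 = BE/-/- → run B
t=2: L0/L1/L2 = BEG/-/- → run B
t=3: L0/L1/L2 = EG/-/- → run E
t=4: L0/L1/L2 = EGH/-/- → run E
t=5: L0/L1/L2 = EGH/-/- → run E
t=6: L0/L1/L2 = GH/E/- → run G
t=7: L0/L1/L2 = GH/E/- → run G
t=8: L0/L1/L2 = GH/E/- → run G
t=9: L0/L1/L2 = H/EG/- → run H
t=10: L0/L1/L2 = H/EG/- → run H
t=11: L0/L1/L2 = H/EG/- → run H
t=12: L0/L1/L2 = -/EGH/- → run E
t=13: L0/L1/L2 = -/EGH/- → run E
t=14: L0/L1/L2 = -/GH/- → run G
t=15: L0/L1/L2 = -/GH/- → run G
t=16: L0/L1/L2 = -/H/- → run H
t=17: L0/L1/L2 = -/H/- → run H
t=18: L0/L1/L2 = -/H/- → run H
t=19: (idle)
t=20: (idle)
t=21: (idle)
t=22: (idle)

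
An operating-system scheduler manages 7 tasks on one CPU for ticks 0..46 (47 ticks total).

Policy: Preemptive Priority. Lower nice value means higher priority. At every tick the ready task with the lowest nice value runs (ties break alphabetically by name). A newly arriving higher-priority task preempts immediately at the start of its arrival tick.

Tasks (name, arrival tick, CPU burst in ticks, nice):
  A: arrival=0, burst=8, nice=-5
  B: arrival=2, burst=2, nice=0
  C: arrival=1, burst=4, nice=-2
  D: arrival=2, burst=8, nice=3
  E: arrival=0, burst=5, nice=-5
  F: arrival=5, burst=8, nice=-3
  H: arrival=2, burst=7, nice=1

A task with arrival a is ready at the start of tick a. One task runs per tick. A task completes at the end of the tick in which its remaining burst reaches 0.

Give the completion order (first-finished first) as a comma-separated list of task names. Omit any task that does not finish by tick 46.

t=0: ready={A,E} → run A
t=1: ready={A,C,E} → run A
t=2: ready={A,B,C,D,E,H} → run A
t=3: ready={A,B,C,D,E,H} → run A
t=4: ready={A,B,C,D,E,H} → run A
t=5: ready={A,B,C,D,E,F,H} → run A
t=6: ready={A,B,C,D,E,F,H} → run A
t=7: ready={A,B,C,D,E,F,H} → run A
t=8: ready={B,C,D,E,F,H} → run E
t=9: ready={B,C,D,E,F,H} → run E
t=10: ready={B,C,D,E,F,H} → run E
t=11: ready={B,C,D,E,F,H} → run E
t=12: ready={B,C,D,E,F,H} → run E
t=13: ready={B,C,D,F,H} → run F
t=14: ready={B,C,D,F,H} → run F
t=15: ready={B,C,D,F,H} → run F
t=16: ready={B,C,D,F,H} → run F
t=17: ready={B,C,D,F,H} → run F
t=18: ready={B,C,D,F,H} → run F
t=19: ready={B,C,D,F,H} → run F
t=20: ready={B,C,D,F,H} → run F
t=21: ready={B,C,D,H} → run C
t=22: ready={B,C,D,H} → run C
t=23: ready={B,C,D,H} → run C
t=24: ready={B,C,D,H} → run C
t=25: ready={B,D,H} → run B
t=26: ready={B,D,H} → run B
t=27: ready={D,H} → run H
t=28: ready={D,H} → run H
t=29: ready={D,H} → run H
t=30: ready={D,H} → run H
t=31: ready={D,H} → run H
t=32: ready={D,H} → run H
t=33: ready={D,H} → run H
t=34: ready={D} → run D
t=35: ready={D} → run D
t=36: ready={D} → run D
t=37: ready={D} → run D
t=38: ready={D} → run D
t=39: ready={D} → run D
t=40: ready={D} → run D
t=41: ready={D} → run D
t=42: (idle)
t=43: (idle)
t=44: (idle)
t=45: (idle)
t=46: (idle)

completion order = A, E, F, C, B, H, D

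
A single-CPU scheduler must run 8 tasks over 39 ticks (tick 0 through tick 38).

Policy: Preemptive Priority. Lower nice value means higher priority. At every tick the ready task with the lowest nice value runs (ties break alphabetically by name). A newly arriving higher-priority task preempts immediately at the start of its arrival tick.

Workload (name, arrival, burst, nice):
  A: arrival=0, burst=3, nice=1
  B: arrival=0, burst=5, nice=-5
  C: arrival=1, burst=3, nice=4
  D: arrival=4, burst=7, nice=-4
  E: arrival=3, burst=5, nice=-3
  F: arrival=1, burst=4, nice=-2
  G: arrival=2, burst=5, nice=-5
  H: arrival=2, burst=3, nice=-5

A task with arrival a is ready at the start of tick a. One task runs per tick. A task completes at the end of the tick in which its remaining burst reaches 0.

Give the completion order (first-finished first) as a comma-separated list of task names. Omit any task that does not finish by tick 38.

t=0: ready={A,B} → run B
t=1: ready={A,B,C,F} → run B
t=2: ready={A,B,C,F,G,H} → run B
t=3: ready={A,B,C,E,F,G,H} → run B
t=4: ready={A,B,C,D,E,F,G,H} → run B
t=5: ready={A,C,D,E,F,G,H} → run G
t=6: ready={A,C,D,E,F,G,H} → run G
t=7: ready={A,C,D,E,F,G,H} → run G
t=8: ready={A,C,D,E,F,G,H} → run G
t=9: ready={A,C,D,E,F,G,H} → run G
t=10: ready={A,C,D,E,F,H} → run H
t=11: ready={A,C,D,E,F,H} → run H
t=12: ready={A,C,D,E,F,H} → run H
t=13: ready={A,C,D,E,F} → run D
t=14: ready={A,C,D,E,F} → run D
t=15: ready={A,C,D,E,F} → run D
t=16: ready={A,C,D,E,F} → run D
t=17: ready={A,C,D,E,F} → run D
t=18: ready={A,C,D,E,F} → run D
t=19: ready={A,C,D,E,F} → run D
t=20: ready={A,C,E,F} → run E
t=21: ready={A,C,E,F} → run E
t=22: ready={A,C,E,F} → run E
t=23: ready={A,C,E,F} → run E
t=24: ready={A,C,E,F} → run E
t=25: ready={A,C,F} → run F
t=26: ready={A,C,F} → run F
t=27: ready={A,C,F} → run F
t=28: ready={A,C,F} → run F
t=29: ready={A,C} → run A
t=30: ready={A,C} → run A
t=31: ready={A,C} → run A
t=32: ready={C} → run C
t=33: ready={C} → run C
t=34: ready={C} → run C
t=35: (idle)
t=36: (idle)
t=37: (idle)
t=38: (idle)

completion order = B, G, H, D, E, F, A, C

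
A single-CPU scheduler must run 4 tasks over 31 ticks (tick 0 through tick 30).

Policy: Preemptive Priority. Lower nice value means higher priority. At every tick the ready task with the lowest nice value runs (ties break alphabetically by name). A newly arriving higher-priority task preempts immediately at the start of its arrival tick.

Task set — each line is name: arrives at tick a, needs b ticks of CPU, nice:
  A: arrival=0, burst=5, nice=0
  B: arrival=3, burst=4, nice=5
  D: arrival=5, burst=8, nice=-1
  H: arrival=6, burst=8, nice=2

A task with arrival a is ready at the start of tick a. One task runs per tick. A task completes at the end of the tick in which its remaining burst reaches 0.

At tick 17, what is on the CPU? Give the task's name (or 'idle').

t=0: ready={A} → run A
t=1: ready={A} → run A
t=2: ready={A} → run A
t=3: ready={A,B} → run A
t=4: ready={A,B} → run A
t=5: ready={B,D} → run D
t=6: ready={B,D,H} → run D
t=7: ready={B,D,H} → run D
t=8: ready={B,D,H} → run D
t=9: ready={B,D,H} → run D
t=10: ready={B,D,H} → run D
t=11: ready={B,D,H} → run D
t=12: ready={B,D,H} → run D
t=13: ready={B,H} → run H
t=14: ready={B,H} → run H
t=15: ready={B,H} → run H
t=16: ready={B,H} → run H
t=17: ready={B,H} → run H
t=18: ready={B,H} → run H
t=19: ready={B,H} → run H
t=20: ready={B,H} → run H
t=21: ready={B} → run B
t=22: ready={B} → run B
t=23: ready={B} → run B
t=24: ready={B} → run B
t=25: (idle)
t=26: (idle)
t=27: (idle)
t=28: (idle)
t=29: (idle)
t=30: (idle)

running at tick 17 = H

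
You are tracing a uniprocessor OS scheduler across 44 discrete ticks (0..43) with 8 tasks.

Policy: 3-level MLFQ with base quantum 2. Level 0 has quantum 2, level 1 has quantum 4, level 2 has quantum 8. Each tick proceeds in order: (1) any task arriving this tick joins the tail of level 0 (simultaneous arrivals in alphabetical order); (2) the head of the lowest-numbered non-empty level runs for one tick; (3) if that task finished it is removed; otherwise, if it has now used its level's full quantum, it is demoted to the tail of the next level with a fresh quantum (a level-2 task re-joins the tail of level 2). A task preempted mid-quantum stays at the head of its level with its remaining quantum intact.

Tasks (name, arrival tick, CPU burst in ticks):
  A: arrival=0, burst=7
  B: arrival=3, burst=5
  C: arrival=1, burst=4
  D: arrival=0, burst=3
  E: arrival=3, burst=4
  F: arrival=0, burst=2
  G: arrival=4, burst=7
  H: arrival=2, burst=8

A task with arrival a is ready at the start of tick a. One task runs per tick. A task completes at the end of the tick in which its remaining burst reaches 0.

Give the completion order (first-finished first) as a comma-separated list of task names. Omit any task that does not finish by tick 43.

completion order = F, D, C, B, E, A, H, G

t=0: L0/L1/L2 = ADF/-/- → run A
t=1: L0/L1/L2 = ADFC/-/- → run A
t=2: L0/L1/L2 = DFCH/A/- → run D
t=3: L0/L1/L2 = DFCHBE/A/- → run D
t=4: L0/L1/L2 = FCHBEG/AD/- → run F
t=5: L0/L1/L2 = FCHBEG/AD/- → run F
t=6: L0/L1/L2 = CHBEG/AD/- → run C
t=7: L0/L1/L2 = CHBEG/AD/- → run C
t=8: L0/L1/L2 = HBEG/ADC/- → run H
t=9: L0/L1/L2 = HBEG/ADC/- → run H
t=10: L0/L1/L2 = BEG/ADCH/- → run B
t=11: L0/L1/L2 = BEG/ADCH/- → run B
t=12: L0/L1/L2 = EG/ADCHB/- → run E
t=13: L0/L1/L2 = EG/ADCHB/- → run E
t=14: L0/L1/L2 = G/ADCHBE/- → run G
t=15: L0/L1/L2 = G/ADCHBE/- → run G
t=16: L0/L1/L2 = -/ADCHBEG/- → run A
t=17: L0/L1/L2 = -/ADCHBEG/- → run A
t=18: L0/L1/L2 = -/ADCHBEG/- → run A
t=19: L0/L1/L2 = -/ADCHBEG/- → run A
t=20: L0/L1/L2 = -/DCHBEG/A → run D
t=21: L0/L1/L2 = -/CHBEG/A → run C
t=22: L0/L1/L2 = -/CHBEG/A → run C
t=23: L0/L1/L2 = -/HBEG/A → run H
t=24: L0/L1/L2 = -/HBEG/A → run H
t=25: L0/L1/L2 = -/HBEG/A → run H
t=26: L0/L1/L2 = -/HBEG/A → run H
t=27: L0/L1/L2 = -/BEG/AH → run B
t=28: L0/L1/L2 = -/BEG/AH → run B
t=29: L0/L1/L2 = -/BEG/AH → run B
t=30: L0/L1/L2 = -/EG/AH → run E
t=31: L0/L1/L2 = -/EG/AH → run E
t=32: L0/L1/L2 = -/G/AH → run G
t=33: L0/L1/L2 = -/G/AH → run G
t=34: L0/L1/L2 = -/G/AH → run G
t=35: L0/L1/L2 = -/G/AH → run G
t=36: L0/L1/L2 = -/-/AHG → run A
t=37: L0/L1/L2 = -/-/HG → run H
t=38: L0/L1/L2 = -/-/HG → run H
t=39: L0/L1/L2 = -/-/G → run G
t=40: (idle)
t=41: (idle)
t=42: (idle)
t=43: (idle)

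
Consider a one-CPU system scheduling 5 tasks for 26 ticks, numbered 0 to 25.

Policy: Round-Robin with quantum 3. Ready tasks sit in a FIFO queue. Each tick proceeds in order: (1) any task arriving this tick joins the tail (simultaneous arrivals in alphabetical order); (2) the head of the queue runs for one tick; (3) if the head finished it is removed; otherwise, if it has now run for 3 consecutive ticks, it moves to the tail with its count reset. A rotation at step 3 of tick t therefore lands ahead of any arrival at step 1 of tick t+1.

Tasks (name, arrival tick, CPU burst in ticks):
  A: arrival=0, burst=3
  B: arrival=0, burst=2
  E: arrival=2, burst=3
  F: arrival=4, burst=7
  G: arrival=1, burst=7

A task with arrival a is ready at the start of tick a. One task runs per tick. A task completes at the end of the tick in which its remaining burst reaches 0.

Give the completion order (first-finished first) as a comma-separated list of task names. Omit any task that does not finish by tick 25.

t=0: queue=[A,B] q_used=0 → run A
t=1: queue=[A,B,G] q_used=1 → run A
t=2: queue=[A,B,G,E] q_used=2 → run A
t=3: queue=[B,G,E] q_used=0 → run B
t=4: queue=[B,G,E,F] q_used=1 → run B
t=5: queue=[G,E,F] q_used=0 → run G
t=6: queue=[G,E,F] q_used=1 → run G
t=7: queue=[G,E,F] q_used=2 → run G
t=8: queue=[E,F,G] q_used=0 → run E
t=9: queue=[E,F,G] q_used=1 → run E
t=10: queue=[E,F,G] q_used=2 → run E
t=11: queue=[F,G] q_used=0 → run F
t=12: queue=[F,G] q_used=1 → run F
t=13: queue=[F,G] q_used=2 → run F
t=14: queue=[G,F] q_used=0 → run G
t=15: queue=[G,F] q_used=1 → run G
t=16: queue=[G,F] q_used=2 → run G
t=17: queue=[F,G] q_used=0 → run F
t=18: queue=[F,G] q_used=1 → run F
t=19: queue=[F,G] q_used=2 → run F
t=20: queue=[G,F] q_used=0 → run G
t=21: queue=[F] q_used=0 → run F
t=22: (idle)
t=23: (idle)
t=24: (idle)
t=25: (idle)

completion order = A, B, E, G, F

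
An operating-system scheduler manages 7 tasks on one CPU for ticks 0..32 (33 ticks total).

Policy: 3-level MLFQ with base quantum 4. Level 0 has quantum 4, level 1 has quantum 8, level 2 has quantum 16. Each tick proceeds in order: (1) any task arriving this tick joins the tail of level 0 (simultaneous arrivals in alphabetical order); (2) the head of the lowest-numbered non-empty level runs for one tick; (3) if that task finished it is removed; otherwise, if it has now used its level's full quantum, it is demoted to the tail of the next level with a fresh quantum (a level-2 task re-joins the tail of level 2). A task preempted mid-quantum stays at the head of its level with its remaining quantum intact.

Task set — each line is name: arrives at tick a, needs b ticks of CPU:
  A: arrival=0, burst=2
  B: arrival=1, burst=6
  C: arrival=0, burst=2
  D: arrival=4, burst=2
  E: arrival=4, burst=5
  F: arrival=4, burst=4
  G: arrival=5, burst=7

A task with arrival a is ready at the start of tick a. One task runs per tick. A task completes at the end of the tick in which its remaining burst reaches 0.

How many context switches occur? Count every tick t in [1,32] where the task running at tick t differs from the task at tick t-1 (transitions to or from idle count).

context switches = 10

t=0: L0/L1/L2 = AC/-/- → run A
t=1: L0/L1/L2 = ACB/-/- → run A
t=2: L0/L1/L2 = CB/-/- → run C
t=3: L0/L1/L2 = CB/-/- → run C
t=4: L0/L1/L2 = BDEF/-/- → run B
t=5: L0/L1/L2 = BDEFG/-/- → run B
t=6: L0/L1/L2 = BDEFG/-/- → run B
t=7: L0/L1/L2 = BDEFG/-/- → run B
t=8: L0/L1/L2 = DEFG/B/- → run D
t=9: L0/L1/L2 = DEFG/B/- → run D
t=10: L0/L1/L2 = EFG/B/- → run E
t=11: L0/L1/L2 = EFG/B/- → run E
t=12: L0/L1/L2 = EFG/B/- → run E
t=13: L0/L1/L2 = EFG/B/- → run E
t=14: L0/L1/L2 = FG/BE/- → run F
t=15: L0/L1/L2 = FG/BE/- → run F
t=16: L0/L1/L2 = FG/BE/- → run F
t=17: L0/L1/L2 = FG/BE/- → run F
t=18: L0/L1/L2 = G/BE/- → run G
t=19: L0/L1/L2 = G/BE/- → run G
t=20: L0/L1/L2 = G/BE/- → run G
t=21: L0/L1/L2 = G/BE/- → run G
t=22: L0/L1/L2 = -/BEG/- → run B
t=23: L0/L1/L2 = -/BEG/- → run B
t=24: L0/L1/L2 = -/EG/- → run E
t=25: L0/L1/L2 = -/G/- → run G
t=26: L0/L1/L2 = -/G/- → run G
t=27: L0/L1/L2 = -/G/- → run G
t=28: (idle)
t=29: (idle)
t=30: (idle)
t=31: (idle)
t=32: (idle)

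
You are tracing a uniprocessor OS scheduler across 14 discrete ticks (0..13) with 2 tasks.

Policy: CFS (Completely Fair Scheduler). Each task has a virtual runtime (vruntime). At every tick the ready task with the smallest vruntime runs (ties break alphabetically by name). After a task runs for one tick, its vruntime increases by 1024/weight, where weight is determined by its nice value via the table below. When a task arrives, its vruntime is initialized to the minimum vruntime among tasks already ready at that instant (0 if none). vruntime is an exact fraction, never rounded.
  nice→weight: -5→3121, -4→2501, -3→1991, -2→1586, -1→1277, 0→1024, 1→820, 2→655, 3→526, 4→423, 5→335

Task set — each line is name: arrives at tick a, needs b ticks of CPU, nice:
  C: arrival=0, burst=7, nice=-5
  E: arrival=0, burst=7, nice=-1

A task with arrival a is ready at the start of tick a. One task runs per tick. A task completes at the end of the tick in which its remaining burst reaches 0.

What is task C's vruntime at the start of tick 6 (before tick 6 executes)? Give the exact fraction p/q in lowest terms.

t=0: vr[C=0 E=0] → run C
t=1: vr[C=1024/3121 E=0] → run E
t=2: vr[C=1024/3121 E=1024/1277] → run C
t=3: vr[C=2048/3121 E=1024/1277] → run C
t=4: vr[C=3072/3121 E=1024/1277] → run E
t=5: vr[C=3072/3121 E=2048/1277] → run C
t=6: vr[C=4096/3121 E=2048/1277] → run C
t=7: vr[C=5120/3121 E=2048/1277] → run E
t=8: vr[C=5120/3121 E=3072/1277] → run C
t=9: vr[C=6144/3121 E=3072/1277] → run C
t=10: vr[E=3072/1277] → run E
t=11: vr[E=4096/1277] → run E
t=12: vr[E=5120/1277] → run E
t=13: vr[E=6144/1277] → run E

vruntime(C, start of tick 6) = 4096/3121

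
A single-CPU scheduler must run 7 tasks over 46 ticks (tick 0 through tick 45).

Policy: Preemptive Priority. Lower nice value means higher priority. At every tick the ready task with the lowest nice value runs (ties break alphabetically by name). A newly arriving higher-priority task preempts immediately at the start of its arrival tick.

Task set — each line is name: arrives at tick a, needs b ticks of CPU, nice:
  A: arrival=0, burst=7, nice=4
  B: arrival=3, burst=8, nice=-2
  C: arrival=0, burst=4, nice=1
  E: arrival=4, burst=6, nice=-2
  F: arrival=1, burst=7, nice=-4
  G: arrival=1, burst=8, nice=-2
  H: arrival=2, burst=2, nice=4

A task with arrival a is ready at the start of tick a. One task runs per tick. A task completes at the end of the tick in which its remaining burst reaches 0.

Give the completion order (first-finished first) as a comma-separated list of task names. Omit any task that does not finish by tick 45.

t=0: ready={A,C} → run C
t=1: ready={A,C,F,G} → run F
t=2: ready={A,C,F,G,H} → run F
t=3: ready={A,B,C,F,G,H} → run F
t=4: ready={A,B,C,E,F,G,H} → run F
t=5: ready={A,B,C,E,F,G,H} → run F
t=6: ready={A,B,C,E,F,G,H} → run F
t=7: ready={A,B,C,E,F,G,H} → run F
t=8: ready={A,B,C,E,G,H} → run B
t=9: ready={A,B,C,E,G,H} → run B
t=10: ready={A,B,C,E,G,H} → run B
t=11: ready={A,B,C,E,G,H} → run B
t=12: ready={A,B,C,E,G,H} → run B
t=13: ready={A,B,C,E,G,H} → run B
t=14: ready={A,B,C,E,G,H} → run B
t=15: ready={A,B,C,E,G,H} → run B
t=16: ready={A,C,E,G,H} → run E
t=17: ready={A,C,E,G,H} → run E
t=18: ready={A,C,E,G,H} → run E
t=19: ready={A,C,E,G,H} → run E
t=20: ready={A,C,E,G,H} → run E
t=21: ready={A,C,E,G,H} → run E
t=22: ready={A,C,G,H} → run G
t=23: ready={A,C,G,H} → run G
t=24: ready={A,C,G,H} → run G
t=25: ready={A,C,G,H} → run G
t=26: ready={A,C,G,H} → run G
t=27: ready={A,C,G,H} → run G
t=28: ready={A,C,G,H} → run G
t=29: ready={A,C,G,H} → run G
t=30: ready={A,C,H} → run C
t=31: ready={A,C,H} → run C
t=32: ready={A,C,H} → run C
t=33: ready={A,H} → run A
t=34: ready={A,H} → run A
t=35: ready={A,H} → run A
t=36: ready={A,H} → run A
t=37: ready={A,H} → run A
t=38: ready={A,H} → run A
t=39: ready={A,H} → run A
t=40: ready={H} → run H
t=41: ready={H} → run H
t=42: (idle)
t=43: (idle)
t=44: (idle)
t=45: (idle)

completion order = F, B, E, G, C, A, H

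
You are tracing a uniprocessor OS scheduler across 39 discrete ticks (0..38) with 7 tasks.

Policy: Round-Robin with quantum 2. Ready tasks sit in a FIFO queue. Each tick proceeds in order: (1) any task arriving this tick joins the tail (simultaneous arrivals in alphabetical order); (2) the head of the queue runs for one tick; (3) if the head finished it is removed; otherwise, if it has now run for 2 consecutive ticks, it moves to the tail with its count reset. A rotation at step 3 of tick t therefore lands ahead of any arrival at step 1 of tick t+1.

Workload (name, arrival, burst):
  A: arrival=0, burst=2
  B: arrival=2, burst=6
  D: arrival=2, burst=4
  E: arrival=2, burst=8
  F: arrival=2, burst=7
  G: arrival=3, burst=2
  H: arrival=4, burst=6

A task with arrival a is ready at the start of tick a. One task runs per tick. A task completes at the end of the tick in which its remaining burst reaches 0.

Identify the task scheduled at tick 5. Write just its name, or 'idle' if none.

running at tick 5 = D

t=0: queue=[A] q_used=0 → run A
t=1: queue=[A] q_used=1 → run A
t=2: queue=[B,D,E,F] q_used=0 → run B
t=3: queue=[B,D,E,F,G] q_used=1 → run B
t=4: queue=[D,E,F,G,B,H] q_used=0 → run D
t=5: queue=[D,E,F,G,B,H] q_used=1 → run D
t=6: queue=[E,F,G,B,H,D] q_used=0 → run E
t=7: queue=[E,F,G,B,H,D] q_used=1 → run E
t=8: queue=[F,G,B,H,D,E] q_used=0 → run F
t=9: queue=[F,G,B,H,D,E] q_used=1 → run F
t=10: queue=[G,B,H,D,E,F] q_used=0 → run G
t=11: queue=[G,B,H,D,E,F] q_used=1 → run G
t=12: queue=[B,H,D,E,F] q_used=0 → run B
t=13: queue=[B,H,D,E,F] q_used=1 → run B
t=14: queue=[H,D,E,F,B] q_used=0 → run H
t=15: queue=[H,D,E,F,B] q_used=1 → run H
t=16: queue=[D,E,F,B,H] q_used=0 → run D
t=17: queue=[D,E,F,B,H] q_used=1 → run D
t=18: queue=[E,F,B,H] q_used=0 → run E
t=19: queue=[E,F,B,H] q_used=1 → run E
t=20: queue=[F,B,H,E] q_used=0 → run F
t=21: queue=[F,B,H,E] q_used=1 → run F
t=22: queue=[B,H,E,F] q_used=0 → run B
t=23: queue=[B,H,E,F] q_used=1 → run B
t=24: queue=[H,E,F] q_used=0 → run H
t=25: queue=[H,E,F] q_used=1 → run H
t=26: queue=[E,F,H] q_used=0 → run E
t=27: queue=[E,F,H] q_used=1 → run E
t=28: queue=[F,H,E] q_used=0 → run F
t=29: queue=[F,H,E] q_used=1 → run F
t=30: queue=[H,E,F] q_used=0 → run H
t=31: queue=[H,E,F] q_used=1 → run H
t=32: queue=[E,F] q_used=0 → run E
t=33: queue=[E,F] q_used=1 → run E
t=34: queue=[F] q_used=0 → run F
t=35: (idle)
t=36: (idle)
t=37: (idle)
t=38: (idle)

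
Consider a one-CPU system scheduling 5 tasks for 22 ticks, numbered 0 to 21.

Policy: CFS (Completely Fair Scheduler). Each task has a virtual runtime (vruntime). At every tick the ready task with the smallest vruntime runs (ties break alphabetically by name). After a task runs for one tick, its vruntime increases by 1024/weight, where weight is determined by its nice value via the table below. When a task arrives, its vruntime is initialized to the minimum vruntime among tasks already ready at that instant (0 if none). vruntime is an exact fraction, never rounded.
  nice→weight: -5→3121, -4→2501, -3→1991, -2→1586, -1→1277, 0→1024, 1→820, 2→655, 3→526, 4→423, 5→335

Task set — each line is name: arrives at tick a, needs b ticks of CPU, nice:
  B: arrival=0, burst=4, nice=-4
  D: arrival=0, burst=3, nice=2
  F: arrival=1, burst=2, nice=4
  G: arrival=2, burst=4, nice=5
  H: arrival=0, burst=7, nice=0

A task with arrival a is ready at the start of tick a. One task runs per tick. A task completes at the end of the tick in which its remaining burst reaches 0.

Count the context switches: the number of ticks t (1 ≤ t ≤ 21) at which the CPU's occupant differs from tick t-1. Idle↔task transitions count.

context switches = 16

t=0: vr[B=0 D=0 H=0] → run B
t=1: vr[B=1024/2501 D=0 F=0 H=0] → run D
t=2: vr[B=1024/2501 D=1024/655 F=0 G=0 H=0] → run F
t=3: vr[B=1024/2501 D=1024/655 F=1024/423 G=0 H=0] → run G
t=4: vr[B=1024/2501 D=1024/655 F=1024/423 G=1024/335 H=0] → run H
t=5: vr[B=1024/2501 D=1024/655 F=1024/423 G=1024/335 H=1] → run B
t=6: vr[B=2048/2501 D=1024/655 F=1024/423 G=1024/335 H=1] → run B
t=7: vr[B=3072/2501 D=1024/655 F=1024/423 G=1024/335 H=1] → run H
t=8: vr[B=3072/2501 D=1024/655 F=1024/423 G=1024/335 H=2] → run B
t=9: vr[D=1024/655 F=1024/423 G=1024/335 H=2] → run D
t=10: vr[D=2048/655 F=1024/423 G=1024/335 H=2] → run H
t=11: vr[D=2048/655 F=1024/423 G=1024/335 H=3] → run F
t=12: vr[D=2048/655 G=1024/335 H=3] → run H
t=13: vr[D=2048/655 G=1024/335 H=4] → run G
t=14: vr[D=2048/655 G=2048/335 H=4] → run D
t=15: vr[G=2048/335 H=4] → run H
t=16: vr[G=2048/335 H=5] → run H
t=17: vr[G=2048/335 H=6] → run H
t=18: vr[G=2048/335] → run G
t=19: vr[G=3072/335] → run G
t=20: (idle)
t=21: (idle)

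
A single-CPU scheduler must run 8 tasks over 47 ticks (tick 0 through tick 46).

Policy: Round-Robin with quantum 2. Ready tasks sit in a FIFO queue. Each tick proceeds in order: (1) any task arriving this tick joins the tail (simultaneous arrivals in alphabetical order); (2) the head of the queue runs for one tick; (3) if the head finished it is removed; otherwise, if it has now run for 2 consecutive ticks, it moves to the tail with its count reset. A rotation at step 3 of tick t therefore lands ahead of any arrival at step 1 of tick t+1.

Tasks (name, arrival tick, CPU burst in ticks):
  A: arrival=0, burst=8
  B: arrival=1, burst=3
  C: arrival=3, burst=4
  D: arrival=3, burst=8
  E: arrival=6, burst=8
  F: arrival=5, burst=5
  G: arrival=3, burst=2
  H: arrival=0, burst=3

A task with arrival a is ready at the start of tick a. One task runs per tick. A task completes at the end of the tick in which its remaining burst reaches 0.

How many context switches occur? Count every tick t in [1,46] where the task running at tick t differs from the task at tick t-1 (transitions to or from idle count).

context switches = 22

t=0: queue=[A,H] q_used=0 → run A
t=1: queue=[A,H,B] q_used=1 → run A
t=2: queue=[H,B,A] q_used=0 → run H
t=3: queue=[H,B,A,C,D,G] q_used=1 → run H
t=4: queue=[B,A,C,D,G,H] q_used=0 → run B
t=5: queue=[B,A,C,D,G,H,F] q_used=1 → run B
t=6: queue=[A,C,D,G,H,F,B,E] q_used=0 → run A
t=7: queue=[A,C,D,G,H,F,B,E] q_used=1 → run A
t=8: queue=[C,D,G,H,F,B,E,A] q_used=0 → run C
t=9: queue=[C,D,G,H,F,B,E,A] q_used=1 → run C
t=10: queue=[D,G,H,F,B,E,A,C] q_used=0 → run D
t=11: queue=[D,G,H,F,B,E,A,C] q_used=1 → run D
t=12: queue=[G,H,F,B,E,A,C,D] q_used=0 → run G
t=13: queue=[G,H,F,B,E,A,C,D] q_used=1 → run G
t=14: queue=[H,F,B,E,A,C,D] q_used=0 → run H
t=15: queue=[F,B,E,A,C,D] q_used=0 → run F
t=16: queue=[F,B,E,A,C,D] q_used=1 → run F
t=17: queue=[B,E,A,C,D,F] q_used=0 → run B
t=18: queue=[E,A,C,D,F] q_used=0 → run E
t=19: queue=[E,A,C,D,F] q_used=1 → run E
t=20: queue=[A,C,D,F,E] q_used=0 → run A
t=21: queue=[A,C,D,F,E] q_used=1 → run A
t=22: queue=[C,D,F,E,A] q_used=0 → run C
t=23: queue=[C,D,F,E,A] q_used=1 → run C
t=24: queue=[D,F,E,A] q_used=0 → run D
t=25: queue=[D,F,E,A] q_used=1 → run D
t=26: queue=[F,E,A,D] q_used=0 → run F
t=27: queue=[F,E,A,D] q_used=1 → run F
t=28: queue=[E,A,D,F] q_used=0 → run E
t=29: queue=[E,A,D,F] q_used=1 → run E
t=30: queue=[A,D,F,E] q_used=0 → run A
t=31: queue=[A,D,F,E] q_used=1 → run A
t=32: queue=[D,F,E] q_used=0 → run D
t=33: queue=[D,F,E] q_used=1 → run D
t=34: queue=[F,E,D] q_used=0 → run F
t=35: queue=[E,D] q_used=0 → run E
t=36: queue=[E,D] q_used=1 → run E
t=37: queue=[D,E] q_used=0 → run D
t=38: queue=[D,E] q_used=1 → run D
t=39: queue=[E] q_used=0 → run E
t=40: queue=[E] q_used=1 → run E
t=41: (idle)
t=42: (idle)
t=43: (idle)
t=44: (idle)
t=45: (idle)
t=46: (idle)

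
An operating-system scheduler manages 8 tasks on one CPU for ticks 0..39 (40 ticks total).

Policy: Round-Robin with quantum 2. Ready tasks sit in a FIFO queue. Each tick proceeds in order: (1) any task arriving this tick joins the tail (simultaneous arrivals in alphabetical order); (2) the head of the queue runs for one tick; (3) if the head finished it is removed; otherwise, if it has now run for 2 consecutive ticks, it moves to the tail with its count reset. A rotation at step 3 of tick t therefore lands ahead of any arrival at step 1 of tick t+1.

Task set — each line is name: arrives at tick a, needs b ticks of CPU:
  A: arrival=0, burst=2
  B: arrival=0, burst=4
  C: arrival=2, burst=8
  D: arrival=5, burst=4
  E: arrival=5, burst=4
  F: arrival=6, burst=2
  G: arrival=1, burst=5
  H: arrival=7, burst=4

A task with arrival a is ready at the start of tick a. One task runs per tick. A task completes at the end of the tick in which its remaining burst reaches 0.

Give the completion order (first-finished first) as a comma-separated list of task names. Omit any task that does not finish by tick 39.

completion order = A, B, F, D, E, G, H, C

t=0: queue=[A,B] q_used=0 → run A
t=1: queue=[A,B,G] q_used=1 → run A
t=2: queue=[B,G,C] q_used=0 → run B
t=3: queue=[B,G,C] q_used=1 → run B
t=4: queue=[G,C,B] q_used=0 → run G
t=5: queue=[G,C,B,D,E] q_used=1 → run G
t=6: queue=[C,B,D,E,G,F] q_used=0 → run C
t=7: queue=[C,B,D,E,G,F,H] q_used=1 → run C
t=8: queue=[B,D,E,G,F,H,C] q_used=0 → run B
t=9: queue=[B,D,E,G,F,H,C] q_used=1 → run B
t=10: queue=[D,E,G,F,H,C] q_used=0 → run D
t=11: queue=[D,E,G,F,H,C] q_used=1 → run D
t=12: queue=[E,G,F,H,C,D] q_used=0 → run E
t=13: queue=[E,G,F,H,C,D] q_used=1 → run E
t=14: queue=[G,F,H,C,D,E] q_used=0 → run G
t=15: queue=[G,F,H,C,D,E] q_used=1 → run G
t=16: queue=[F,H,C,D,E,G] q_used=0 → run F
t=17: queue=[F,H,C,D,E,G] q_used=1 → run F
t=18: queue=[H,C,D,E,G] q_used=0 → run H
t=19: queue=[H,C,D,E,G] q_used=1 → run H
t=20: queue=[C,D,E,G,H] q_used=0 → run C
t=21: queue=[C,D,E,G,H] q_used=1 → run C
t=22: queue=[D,E,G,H,C] q_used=0 → run D
t=23: queue=[D,E,G,H,C] q_used=1 → run D
t=24: queue=[E,G,H,C] q_used=0 → run E
t=25: queue=[E,G,H,C] q_used=1 → run E
t=26: queue=[G,H,C] q_used=0 → run G
t=27: queue=[H,C] q_used=0 → run H
t=28: queue=[H,C] q_used=1 → run H
t=29: queue=[C] q_used=0 → run C
t=30: queue=[C] q_used=1 → run C
t=31: queue=[C] q_used=0 → run C
t=32: queue=[C] q_used=1 → run C
t=33: (idle)
t=34: (idle)
t=35: (idle)
t=36: (idle)
t=37: (idle)
t=38: (idle)
t=39: (idle)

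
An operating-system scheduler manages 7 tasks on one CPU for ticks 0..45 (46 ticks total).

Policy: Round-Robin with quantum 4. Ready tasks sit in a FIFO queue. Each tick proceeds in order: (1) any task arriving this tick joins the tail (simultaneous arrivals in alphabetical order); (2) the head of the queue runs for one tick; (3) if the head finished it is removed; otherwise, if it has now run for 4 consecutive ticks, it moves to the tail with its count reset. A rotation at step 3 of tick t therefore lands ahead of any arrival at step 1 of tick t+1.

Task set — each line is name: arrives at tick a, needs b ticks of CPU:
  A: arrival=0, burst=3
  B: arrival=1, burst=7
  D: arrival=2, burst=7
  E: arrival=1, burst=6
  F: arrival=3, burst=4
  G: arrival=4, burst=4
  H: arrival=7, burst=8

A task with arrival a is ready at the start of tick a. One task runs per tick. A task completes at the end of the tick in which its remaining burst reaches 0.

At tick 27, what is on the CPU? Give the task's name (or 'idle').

t=0: queue=[A] q_used=0 → run A
t=1: queue=[A,B,E] q_used=1 → run A
t=2: queue=[A,B,E,D] q_used=2 → run A
t=3: queue=[B,E,D,F] q_used=0 → run B
t=4: queue=[B,E,D,F,G] q_used=1 → run B
t=5: queue=[B,E,D,F,G] q_used=2 → run B
t=6: queue=[B,E,D,F,G] q_used=3 → run B
t=7: queue=[E,D,F,G,B,H] q_used=0 → run E
t=8: queue=[E,D,F,G,B,H] q_used=1 → run E
t=9: queue=[E,D,F,G,B,H] q_used=2 → run E
t=10: queue=[E,D,F,G,B,H] q_used=3 → run E
t=11: queue=[D,F,G,B,H,E] q_used=0 → run D
t=12: queue=[D,F,G,B,H,E] q_used=1 → run D
t=13: queue=[D,F,G,B,H,E] q_used=2 → run D
t=14: queue=[D,F,G,B,H,E] q_used=3 → run D
t=15: queue=[F,G,B,H,E,D] q_used=0 → run F
t=16: queue=[F,G,B,H,E,D] q_used=1 → run F
t=17: queue=[F,G,B,H,E,D] q_used=2 → run F
t=18: queue=[F,G,B,H,E,D] q_used=3 → run F
t=19: queue=[G,B,H,E,D] q_used=0 → run G
t=20: queue=[G,B,H,E,D] q_used=1 → run G
t=21: queue=[G,B,H,E,D] q_used=2 → run G
t=22: queue=[G,B,H,E,D] q_used=3 → run G
t=23: queue=[B,H,E,D] q_used=0 → run B
t=24: queue=[B,H,E,D] q_used=1 → run B
t=25: queue=[B,H,E,D] q_used=2 → run B
t=26: queue=[H,E,D] q_used=0 → run H
t=27: queue=[H,E,D] q_used=1 → run H
t=28: queue=[H,E,D] q_used=2 → run H
t=29: queue=[H,E,D] q_used=3 → run H
t=30: queue=[E,D,H] q_used=0 → run E
t=31: queue=[E,D,H] q_used=1 → run E
t=32: queue=[D,H] q_used=0 → run D
t=33: queue=[D,H] q_used=1 → run D
t=34: queue=[D,H] q_used=2 → run D
t=35: queue=[H] q_used=0 → run H
t=36: queue=[H] q_used=1 → run H
t=37: queue=[H] q_used=2 → run H
t=38: queue=[H] q_used=3 → run H
t=39: (idle)
t=40: (idle)
t=41: (idle)
t=42: (idle)
t=43: (idle)
t=44: (idle)
t=45: (idle)

running at tick 27 = H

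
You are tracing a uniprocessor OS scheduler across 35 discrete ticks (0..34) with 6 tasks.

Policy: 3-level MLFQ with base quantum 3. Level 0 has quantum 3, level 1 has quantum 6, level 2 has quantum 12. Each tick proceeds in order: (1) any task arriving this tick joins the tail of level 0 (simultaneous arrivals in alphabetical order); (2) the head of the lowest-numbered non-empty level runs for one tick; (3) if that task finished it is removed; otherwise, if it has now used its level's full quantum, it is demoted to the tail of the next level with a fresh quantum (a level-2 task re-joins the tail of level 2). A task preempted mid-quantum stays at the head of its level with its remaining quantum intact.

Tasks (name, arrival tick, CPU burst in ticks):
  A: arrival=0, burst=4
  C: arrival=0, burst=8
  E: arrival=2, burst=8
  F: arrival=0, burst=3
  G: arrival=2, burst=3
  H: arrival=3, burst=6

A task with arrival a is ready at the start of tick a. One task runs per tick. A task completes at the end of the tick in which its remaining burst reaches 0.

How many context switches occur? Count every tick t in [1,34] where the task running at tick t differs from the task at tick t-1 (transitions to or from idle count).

context switches = 10

t=0: L0/L1/L2 = ACF/-/- → run A
t=1: L0/L1/L2 = ACF/-/- → run A
t=2: L0/L1/L2 = ACFEG/-/- → run A
t=3: L0/L1/L2 = CFEGH/A/- → run C
t=4: L0/L1/L2 = CFEGH/A/- → run C
t=5: L0/L1/L2 = CFEGH/A/- → run C
t=6: L0/L1/L2 = FEGH/AC/- → run F
t=7: L0/L1/L2 = FEGH/AC/- → run F
t=8: L0/L1/L2 = FEGH/AC/- → run F
t=9: L0/L1/L2 = EGH/AC/- → run E
t=10: L0/L1/L2 = EGH/AC/- → run E
t=11: L0/L1/L2 = EGH/AC/- → run E
t=12: L0/L1/L2 = GH/ACE/- → run G
t=13: L0/L1/L2 = GH/ACE/- → run G
t=14: L0/L1/L2 = GH/ACE/- → run G
t=15: L0/L1/L2 = H/ACE/- → run H
t=16: L0/L1/L2 = H/ACE/- → run H
t=17: L0/L1/L2 = H/ACE/- → run H
t=18: L0/L1/L2 = -/ACEH/- → run A
t=19: L0/L1/L2 = -/CEH/- → run C
t=20: L0/L1/L2 = -/CEH/- → run C
t=21: L0/L1/L2 = -/CEH/- → run C
t=22: L0/L1/L2 = -/CEH/- → run C
t=23: L0/L1/L2 = -/CEH/- → run C
t=24: L0/L1/L2 = -/EH/- → run E
t=25: L0/L1/L2 = -/EH/- → run E
t=26: L0/L1/L2 = -/EH/- → run E
t=27: L0/L1/L2 = -/EH/- → run E
t=28: L0/L1/L2 = -/EH/- → run E
t=29: L0/L1/L2 = -/H/- → run H
t=30: L0/L1/L2 = -/H/- → run H
t=31: L0/L1/L2 = -/H/- → run H
t=32: (idle)
t=33: (idle)
t=34: (idle)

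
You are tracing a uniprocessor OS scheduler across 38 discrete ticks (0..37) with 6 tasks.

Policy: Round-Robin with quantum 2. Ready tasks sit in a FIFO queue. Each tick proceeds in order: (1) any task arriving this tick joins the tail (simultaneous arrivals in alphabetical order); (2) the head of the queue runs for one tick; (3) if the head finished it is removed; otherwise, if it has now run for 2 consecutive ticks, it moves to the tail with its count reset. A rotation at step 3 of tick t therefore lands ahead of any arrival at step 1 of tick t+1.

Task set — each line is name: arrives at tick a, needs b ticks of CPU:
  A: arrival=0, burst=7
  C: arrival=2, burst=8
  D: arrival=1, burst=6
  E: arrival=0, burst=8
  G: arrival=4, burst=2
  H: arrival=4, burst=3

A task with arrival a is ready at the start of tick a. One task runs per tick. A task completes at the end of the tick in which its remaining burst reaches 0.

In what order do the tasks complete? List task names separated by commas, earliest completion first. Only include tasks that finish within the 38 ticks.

t=0: queue=[A,E] q_used=0 → run A
t=1: queue=[A,E,D] q_used=1 → run A
t=2: queue=[E,D,A,C] q_used=0 → run E
t=3: queue=[E,D,A,C] q_used=1 → run E
t=4: queue=[D,A,C,E,G,H] q_used=0 → run D
t=5: queue=[D,A,C,E,G,H] q_used=1 → run D
t=6: queue=[A,C,E,G,H,D] q_used=0 → run A
t=7: queue=[A,C,E,G,H,D] q_used=1 → run A
t=8: queue=[C,E,G,H,D,A] q_used=0 → run C
t=9: queue=[C,E,G,H,D,A] q_used=1 → run C
t=10: queue=[E,G,H,D,A,C] q_used=0 → run E
t=11: queue=[E,G,H,D,A,C] q_used=1 → run E
t=12: queue=[G,H,D,A,C,E] q_used=0 → run G
t=13: queue=[G,H,D,A,C,E] q_used=1 → run G
t=14: queue=[H,D,A,C,E] q_used=0 → run H
t=15: queue=[H,D,A,C,E] q_used=1 → run H
t=16: queue=[D,A,C,E,H] q_used=0 → run D
t=17: queue=[D,A,C,E,H] q_used=1 → run D
t=18: queue=[A,C,E,H,D] q_used=0 → run A
t=19: queue=[A,C,E,H,D] q_used=1 → run A
t=20: queue=[C,E,H,D,A] q_used=0 → run C
t=21: queue=[C,E,H,D,A] q_used=1 → run C
t=22: queue=[E,H,D,A,C] q_used=0 → run E
t=23: queue=[E,H,D,A,C] q_used=1 → run E
t=24: queue=[H,D,A,C,E] q_used=0 → run H
t=25: queue=[D,A,C,E] q_used=0 → run D
t=26: queue=[D,A,C,E] q_used=1 → run D
t=27: queue=[A,C,E] q_used=0 → run A
t=28: queue=[C,E] q_used=0 → run C
t=29: queue=[C,E] q_used=1 → run C
t=30: queue=[E,C] q_used=0 → run E
t=31: queue=[E,C] q_used=1 → run E
t=32: queue=[C] q_used=0 → run C
t=33: queue=[C] q_used=1 → run C
t=34: (idle)
t=35: (idle)
t=36: (idle)
t=37: (idle)

completion order = G, H, D, A, E, C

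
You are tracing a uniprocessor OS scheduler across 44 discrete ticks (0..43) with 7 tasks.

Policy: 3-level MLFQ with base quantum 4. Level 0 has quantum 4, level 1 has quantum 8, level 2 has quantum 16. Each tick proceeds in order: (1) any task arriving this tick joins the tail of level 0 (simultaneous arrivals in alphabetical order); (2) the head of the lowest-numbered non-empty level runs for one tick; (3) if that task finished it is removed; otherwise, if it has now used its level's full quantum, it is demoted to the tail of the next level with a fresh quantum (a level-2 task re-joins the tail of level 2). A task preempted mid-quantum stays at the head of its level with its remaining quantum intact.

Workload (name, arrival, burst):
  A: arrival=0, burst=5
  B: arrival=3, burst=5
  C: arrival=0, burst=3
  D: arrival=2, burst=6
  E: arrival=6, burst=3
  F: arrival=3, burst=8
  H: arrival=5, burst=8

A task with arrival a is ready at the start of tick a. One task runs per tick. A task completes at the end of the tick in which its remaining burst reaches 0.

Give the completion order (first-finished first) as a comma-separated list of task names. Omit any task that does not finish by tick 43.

completion order = C, E, A, D, B, F, H

t=0: L0/L1/L2 = AC/-/- → run A
t=1: L0/L1/L2 = AC/-/- → run A
t=2: L0/L1/L2 = ACD/-/- → run A
t=3: L0/L1/L2 = ACDBF/-/- → run A
t=4: L0/L1/L2 = CDBF/A/- → run C
t=5: L0/L1/L2 = CDBFH/A/- → run C
t=6: L0/L1/L2 = CDBFHE/A/- → run C
t=7: L0/L1/L2 = DBFHE/A/- → run D
t=8: L0/L1/L2 = DBFHE/A/- → run D
t=9: L0/L1/L2 = DBFHE/A/- → run D
t=10: L0/L1/L2 = DBFHE/A/- → run D
t=11: L0/L1/L2 = BFHE/AD/- → run B
t=12: L0/L1/L2 = BFHE/AD/- → run B
t=13: L0/L1/L2 = BFHE/AD/- → run B
t=14: L0/L1/L2 = BFHE/AD/- → run B
t=15: L0/L1/L2 = FHE/ADB/- → run F
t=16: L0/L1/L2 = FHE/ADB/- → run F
t=17: L0/L1/L2 = FHE/ADB/- → run F
t=18: L0/L1/L2 = FHE/ADB/- → run F
t=19: L0/L1/L2 = HE/ADBF/- → run H
t=20: L0/L1/L2 = HE/ADBF/- → run H
t=21: L0/L1/L2 = HE/ADBF/- → run H
t=22: L0/L1/L2 = HE/ADBF/- → run H
t=23: L0/L1/L2 = E/ADBFH/- → run E
t=24: L0/L1/L2 = E/ADBFH/- → run E
t=25: L0/L1/L2 = E/ADBFH/- → run E
t=26: L0/L1/L2 = -/ADBFH/- → run A
t=27: L0/L1/L2 = -/DBFH/- → run D
t=28: L0/L1/L2 = -/DBFH/- → run D
t=29: L0/L1/L2 = -/BFH/- → run B
t=30: L0/L1/L2 = -/FH/- → run F
t=31: L0/L1/L2 = -/FH/- → run F
t=32: L0/L1/L2 = -/FH/- → run F
t=33: L0/L1/L2 = -/FH/- → run F
t=34: L0/L1/L2 = -/H/- → run H
t=35: L0/L1/L2 = -/H/- → run H
t=36: L0/L1/L2 = -/H/- → run H
t=37: L0/L1/L2 = -/H/- → run H
t=38: (idle)
t=39: (idle)
t=40: (idle)
t=41: (idle)
t=42: (idle)
t=43: (idle)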